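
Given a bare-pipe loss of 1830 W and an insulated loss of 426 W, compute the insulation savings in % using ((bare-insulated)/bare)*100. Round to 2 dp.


Savings = ((1830-426)/1830)*100 = 76.72 %

76.72 %


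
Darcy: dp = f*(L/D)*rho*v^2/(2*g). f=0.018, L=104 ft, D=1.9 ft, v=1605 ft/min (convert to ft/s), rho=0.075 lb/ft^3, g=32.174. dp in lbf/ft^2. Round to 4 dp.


v_fps = 1605/60 = 26.75 ft/s
dp = 0.018*(104/1.9)*0.075*26.75^2/(2*32.174) = 0.8217 lbf/ft^2

0.8217 lbf/ft^2


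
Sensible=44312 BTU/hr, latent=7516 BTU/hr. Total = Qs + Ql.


Qt = 44312 + 7516 = 51828 BTU/hr

51828 BTU/hr


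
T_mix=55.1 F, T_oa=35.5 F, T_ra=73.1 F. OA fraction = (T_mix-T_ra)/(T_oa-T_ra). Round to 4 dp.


frac = (55.1 - 73.1) / (35.5 - 73.1) = 0.4787

0.4787


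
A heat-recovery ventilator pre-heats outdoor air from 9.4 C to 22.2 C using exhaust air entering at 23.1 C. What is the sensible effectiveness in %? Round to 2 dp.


eff = (22.2-9.4)/(23.1-9.4)*100 = 93.43 %

93.43 %


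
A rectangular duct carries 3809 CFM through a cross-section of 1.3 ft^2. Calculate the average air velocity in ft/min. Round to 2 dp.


V = 3809 / 1.3 = 2930.00 ft/min

2930.00 ft/min


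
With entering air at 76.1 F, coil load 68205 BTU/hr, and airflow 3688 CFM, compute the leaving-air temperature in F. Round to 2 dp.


dT = 68205/(1.08*3688) = 17.1239
T_leave = 76.1 - 17.1239 = 58.98 F

58.98 F


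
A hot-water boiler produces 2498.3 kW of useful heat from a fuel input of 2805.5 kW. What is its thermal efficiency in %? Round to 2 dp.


eta = (2498.3/2805.5)*100 = 89.05 %

89.05 %


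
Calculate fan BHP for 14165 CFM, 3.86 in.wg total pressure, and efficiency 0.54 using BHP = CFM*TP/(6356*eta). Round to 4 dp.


BHP = 14165 * 3.86 / (6356 * 0.54) = 15.9304 hp

15.9304 hp


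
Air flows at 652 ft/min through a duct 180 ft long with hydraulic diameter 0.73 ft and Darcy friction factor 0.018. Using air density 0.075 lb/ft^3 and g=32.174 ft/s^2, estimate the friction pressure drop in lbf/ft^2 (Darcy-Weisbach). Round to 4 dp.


v_fps = 652/60 = 10.8667 ft/s
dp = 0.018*(180/0.73)*0.075*10.8667^2/(2*32.174) = 0.6109 lbf/ft^2

0.6109 lbf/ft^2


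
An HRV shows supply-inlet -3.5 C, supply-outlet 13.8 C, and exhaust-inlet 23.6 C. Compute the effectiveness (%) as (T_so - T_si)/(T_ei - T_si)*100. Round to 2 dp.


eff = (13.8-(-3.5))/(23.6-(-3.5))*100 = 63.84 %

63.84 %


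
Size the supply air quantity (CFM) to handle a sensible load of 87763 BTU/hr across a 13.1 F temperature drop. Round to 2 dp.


CFM = 87763 / (1.08 * 13.1) = 6203.21

6203.21 CFM


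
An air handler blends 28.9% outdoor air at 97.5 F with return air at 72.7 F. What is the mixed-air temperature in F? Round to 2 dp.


T_mix = 72.7 + (28.9/100)*(97.5-72.7) = 79.87 F

79.87 F


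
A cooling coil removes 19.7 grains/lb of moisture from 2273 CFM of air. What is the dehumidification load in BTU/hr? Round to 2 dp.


Q = 0.68 * 2273 * 19.7 = 30449.11 BTU/hr

30449.11 BTU/hr


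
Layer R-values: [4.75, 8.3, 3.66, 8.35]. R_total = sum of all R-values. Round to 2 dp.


R_total = 4.75 + 8.3 + 3.66 + 8.35 = 25.06

25.06


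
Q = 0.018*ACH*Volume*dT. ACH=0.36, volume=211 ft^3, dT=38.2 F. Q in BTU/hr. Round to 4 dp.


Q = 0.018 * 0.36 * 211 * 38.2 = 52.2301 BTU/hr

52.2301 BTU/hr


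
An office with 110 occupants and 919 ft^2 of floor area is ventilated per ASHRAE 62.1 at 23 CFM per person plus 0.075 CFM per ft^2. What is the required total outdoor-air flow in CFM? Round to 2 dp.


Total = 110*23 + 919*0.075 = 2598.93 CFM

2598.93 CFM


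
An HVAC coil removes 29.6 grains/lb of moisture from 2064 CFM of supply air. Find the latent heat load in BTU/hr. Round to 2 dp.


Q = 0.68 * 2064 * 29.6 = 41544.19 BTU/hr

41544.19 BTU/hr


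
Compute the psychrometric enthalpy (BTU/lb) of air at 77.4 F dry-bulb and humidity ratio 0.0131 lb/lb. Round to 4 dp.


h = 0.24*77.4 + 0.0131*(1061+0.444*77.4) = 32.9253 BTU/lb

32.9253 BTU/lb


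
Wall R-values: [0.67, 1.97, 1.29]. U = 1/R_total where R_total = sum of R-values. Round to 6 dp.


R_total = 0.67 + 1.97 + 1.29 = 3.93
U = 1/3.93 = 0.254453

0.254453


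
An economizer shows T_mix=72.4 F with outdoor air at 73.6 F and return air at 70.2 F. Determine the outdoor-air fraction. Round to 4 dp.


frac = (72.4 - 70.2) / (73.6 - 70.2) = 0.6471

0.6471


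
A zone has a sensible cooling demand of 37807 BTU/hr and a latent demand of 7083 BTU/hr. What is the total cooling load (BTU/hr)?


Qt = 37807 + 7083 = 44890 BTU/hr

44890 BTU/hr


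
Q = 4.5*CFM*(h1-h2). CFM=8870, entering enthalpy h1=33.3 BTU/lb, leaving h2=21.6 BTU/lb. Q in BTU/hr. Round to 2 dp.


Q = 4.5 * 8870 * (33.3 - 21.6) = 467005.50 BTU/hr

467005.50 BTU/hr


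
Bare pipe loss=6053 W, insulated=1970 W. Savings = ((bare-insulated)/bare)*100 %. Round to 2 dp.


Savings = ((6053-1970)/6053)*100 = 67.45 %

67.45 %


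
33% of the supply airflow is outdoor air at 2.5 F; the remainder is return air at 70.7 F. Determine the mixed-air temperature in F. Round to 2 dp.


T_mix = 0.33*2.5 + 0.67*70.7 = 48.19 F

48.19 F


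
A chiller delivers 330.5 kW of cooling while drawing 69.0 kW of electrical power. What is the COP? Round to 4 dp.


COP = 330.5 / 69.0 = 4.7899

4.7899


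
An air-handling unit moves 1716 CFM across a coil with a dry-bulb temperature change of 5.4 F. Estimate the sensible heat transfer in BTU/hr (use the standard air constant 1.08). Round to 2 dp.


Q = 1.08 * 1716 * 5.4 = 10007.71 BTU/hr

10007.71 BTU/hr


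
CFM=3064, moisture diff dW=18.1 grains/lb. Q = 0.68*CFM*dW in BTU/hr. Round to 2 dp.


Q = 0.68 * 3064 * 18.1 = 37711.71 BTU/hr

37711.71 BTU/hr


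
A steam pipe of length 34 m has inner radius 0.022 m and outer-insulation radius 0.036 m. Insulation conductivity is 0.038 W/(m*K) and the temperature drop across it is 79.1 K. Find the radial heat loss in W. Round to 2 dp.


Q = 2*pi*0.038*34*79.1/ln(0.036/0.022) = 1303.87 W

1303.87 W


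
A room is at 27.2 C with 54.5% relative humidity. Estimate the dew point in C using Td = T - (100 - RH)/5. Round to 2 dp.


Td = 27.2 - (100-54.5)/5 = 18.10 C

18.10 C


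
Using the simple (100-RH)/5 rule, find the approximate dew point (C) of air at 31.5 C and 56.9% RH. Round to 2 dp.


Td = 31.5 - (100-56.9)/5 = 22.88 C

22.88 C


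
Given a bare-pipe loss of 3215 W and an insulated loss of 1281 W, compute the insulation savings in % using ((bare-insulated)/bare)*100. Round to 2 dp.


Savings = ((3215-1281)/3215)*100 = 60.16 %

60.16 %


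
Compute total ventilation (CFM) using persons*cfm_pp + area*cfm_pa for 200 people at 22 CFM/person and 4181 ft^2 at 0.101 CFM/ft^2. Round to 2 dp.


Total = 200*22 + 4181*0.101 = 4822.28 CFM

4822.28 CFM


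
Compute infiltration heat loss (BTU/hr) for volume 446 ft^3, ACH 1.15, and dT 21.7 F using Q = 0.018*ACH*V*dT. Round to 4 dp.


Q = 0.018 * 1.15 * 446 * 21.7 = 200.3387 BTU/hr

200.3387 BTU/hr


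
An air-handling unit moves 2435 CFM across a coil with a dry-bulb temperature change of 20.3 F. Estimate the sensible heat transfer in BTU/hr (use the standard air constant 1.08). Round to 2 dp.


Q = 1.08 * 2435 * 20.3 = 53384.94 BTU/hr

53384.94 BTU/hr


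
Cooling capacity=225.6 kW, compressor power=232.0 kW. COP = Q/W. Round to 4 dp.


COP = 225.6 / 232.0 = 0.9724

0.9724


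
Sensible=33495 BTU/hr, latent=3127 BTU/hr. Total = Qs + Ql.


Qt = 33495 + 3127 = 36622 BTU/hr

36622 BTU/hr


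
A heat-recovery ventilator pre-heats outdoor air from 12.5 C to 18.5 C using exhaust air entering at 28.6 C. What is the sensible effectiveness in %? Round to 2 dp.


eff = (18.5-12.5)/(28.6-12.5)*100 = 37.27 %

37.27 %


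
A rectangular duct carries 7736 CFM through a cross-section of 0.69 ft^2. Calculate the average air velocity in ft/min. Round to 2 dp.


V = 7736 / 0.69 = 11211.59 ft/min

11211.59 ft/min


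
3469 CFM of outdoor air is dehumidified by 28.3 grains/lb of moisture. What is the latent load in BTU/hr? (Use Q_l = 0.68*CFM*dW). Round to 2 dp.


Q = 0.68 * 3469 * 28.3 = 66757.44 BTU/hr

66757.44 BTU/hr


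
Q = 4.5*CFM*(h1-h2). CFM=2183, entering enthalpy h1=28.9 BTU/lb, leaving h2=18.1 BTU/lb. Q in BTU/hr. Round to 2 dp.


Q = 4.5 * 2183 * (28.9 - 18.1) = 106093.80 BTU/hr

106093.80 BTU/hr


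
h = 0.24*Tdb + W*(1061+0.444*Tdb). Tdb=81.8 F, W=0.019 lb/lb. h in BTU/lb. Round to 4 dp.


h = 0.24*81.8 + 0.019*(1061+0.444*81.8) = 40.4811 BTU/lb

40.4811 BTU/lb


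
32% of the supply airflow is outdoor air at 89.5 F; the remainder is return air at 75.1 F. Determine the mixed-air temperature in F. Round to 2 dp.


T_mix = 0.32*89.5 + 0.68*75.1 = 79.71 F

79.71 F


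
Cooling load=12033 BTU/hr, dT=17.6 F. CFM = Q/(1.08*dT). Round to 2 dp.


CFM = 12033 / (1.08 * 17.6) = 633.05

633.05 CFM


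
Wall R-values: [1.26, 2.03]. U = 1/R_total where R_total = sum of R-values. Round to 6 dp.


R_total = 1.26 + 2.03 = 3.29
U = 1/3.29 = 0.303951

0.303951


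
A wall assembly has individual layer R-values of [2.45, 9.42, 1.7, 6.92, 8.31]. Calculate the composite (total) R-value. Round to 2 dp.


R_total = 2.45 + 9.42 + 1.7 + 6.92 + 8.31 = 28.80

28.80


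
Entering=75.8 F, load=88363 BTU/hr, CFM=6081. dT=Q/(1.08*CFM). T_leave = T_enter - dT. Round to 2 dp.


dT = 88363/(1.08*6081) = 13.4546
T_leave = 75.8 - 13.4546 = 62.35 F

62.35 F


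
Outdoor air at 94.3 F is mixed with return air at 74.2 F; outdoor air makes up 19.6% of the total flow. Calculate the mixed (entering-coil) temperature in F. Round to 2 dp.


T_mix = 74.2 + (19.6/100)*(94.3-74.2) = 78.14 F

78.14 F


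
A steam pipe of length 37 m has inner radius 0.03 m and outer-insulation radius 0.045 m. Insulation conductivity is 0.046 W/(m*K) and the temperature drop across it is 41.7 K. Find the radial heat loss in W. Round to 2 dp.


Q = 2*pi*0.046*37*41.7/ln(0.045/0.03) = 1099.82 W

1099.82 W


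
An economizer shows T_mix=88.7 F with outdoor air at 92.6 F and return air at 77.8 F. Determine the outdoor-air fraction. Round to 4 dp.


frac = (88.7 - 77.8) / (92.6 - 77.8) = 0.7365

0.7365


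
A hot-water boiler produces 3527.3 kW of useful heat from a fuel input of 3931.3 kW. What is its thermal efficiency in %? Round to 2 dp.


eta = (3527.3/3931.3)*100 = 89.72 %

89.72 %


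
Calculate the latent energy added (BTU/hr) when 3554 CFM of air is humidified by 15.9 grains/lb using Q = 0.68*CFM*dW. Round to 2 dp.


Q = 0.68 * 3554 * 15.9 = 38425.85 BTU/hr

38425.85 BTU/hr


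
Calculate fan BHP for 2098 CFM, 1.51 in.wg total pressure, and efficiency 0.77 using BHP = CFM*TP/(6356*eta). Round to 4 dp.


BHP = 2098 * 1.51 / (6356 * 0.77) = 0.6473 hp

0.6473 hp


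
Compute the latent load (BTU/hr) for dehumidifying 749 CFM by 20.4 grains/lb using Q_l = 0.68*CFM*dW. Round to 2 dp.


Q = 0.68 * 749 * 20.4 = 10390.13 BTU/hr

10390.13 BTU/hr


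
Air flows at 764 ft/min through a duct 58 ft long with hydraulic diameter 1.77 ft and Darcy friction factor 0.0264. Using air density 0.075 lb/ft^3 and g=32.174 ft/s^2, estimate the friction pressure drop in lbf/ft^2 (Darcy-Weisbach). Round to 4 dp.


v_fps = 764/60 = 12.7333 ft/s
dp = 0.0264*(58/1.77)*0.075*12.7333^2/(2*32.174) = 0.1635 lbf/ft^2

0.1635 lbf/ft^2


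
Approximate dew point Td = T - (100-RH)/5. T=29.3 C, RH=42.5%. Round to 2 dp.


Td = 29.3 - (100-42.5)/5 = 17.80 C

17.80 C


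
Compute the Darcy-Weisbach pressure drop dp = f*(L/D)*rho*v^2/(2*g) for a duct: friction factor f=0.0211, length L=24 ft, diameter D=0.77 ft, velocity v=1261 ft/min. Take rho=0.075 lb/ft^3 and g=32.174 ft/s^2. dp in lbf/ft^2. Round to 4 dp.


v_fps = 1261/60 = 21.0167 ft/s
dp = 0.0211*(24/0.77)*0.075*21.0167^2/(2*32.174) = 0.3386 lbf/ft^2

0.3386 lbf/ft^2


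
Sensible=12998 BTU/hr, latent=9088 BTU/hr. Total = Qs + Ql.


Qt = 12998 + 9088 = 22086 BTU/hr

22086 BTU/hr


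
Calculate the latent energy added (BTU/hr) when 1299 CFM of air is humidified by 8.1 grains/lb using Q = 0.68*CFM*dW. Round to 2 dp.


Q = 0.68 * 1299 * 8.1 = 7154.89 BTU/hr

7154.89 BTU/hr


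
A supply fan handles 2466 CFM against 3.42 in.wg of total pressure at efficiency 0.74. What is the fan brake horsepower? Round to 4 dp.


BHP = 2466 * 3.42 / (6356 * 0.74) = 1.7931 hp

1.7931 hp


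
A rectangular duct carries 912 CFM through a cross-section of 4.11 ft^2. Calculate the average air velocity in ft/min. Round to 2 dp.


V = 912 / 4.11 = 221.90 ft/min

221.90 ft/min


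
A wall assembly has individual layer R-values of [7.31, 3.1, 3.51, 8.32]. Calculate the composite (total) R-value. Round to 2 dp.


R_total = 7.31 + 3.1 + 3.51 + 8.32 = 22.24

22.24


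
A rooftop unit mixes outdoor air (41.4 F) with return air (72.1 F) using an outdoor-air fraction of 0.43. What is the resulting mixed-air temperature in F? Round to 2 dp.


T_mix = 0.43*41.4 + 0.57*72.1 = 58.90 F

58.90 F


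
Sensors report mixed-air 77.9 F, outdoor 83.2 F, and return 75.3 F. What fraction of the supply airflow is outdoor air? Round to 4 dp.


frac = (77.9 - 75.3) / (83.2 - 75.3) = 0.3291

0.3291


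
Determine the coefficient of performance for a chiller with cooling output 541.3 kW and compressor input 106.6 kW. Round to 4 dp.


COP = 541.3 / 106.6 = 5.0779

5.0779


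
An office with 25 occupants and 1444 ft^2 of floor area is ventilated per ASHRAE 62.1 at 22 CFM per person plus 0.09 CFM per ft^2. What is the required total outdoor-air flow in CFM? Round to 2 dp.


Total = 25*22 + 1444*0.09 = 679.96 CFM

679.96 CFM


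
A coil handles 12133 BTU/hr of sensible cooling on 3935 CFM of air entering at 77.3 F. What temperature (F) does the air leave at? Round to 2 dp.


dT = 12133/(1.08*3935) = 2.8550
T_leave = 77.3 - 2.8550 = 74.45 F

74.45 F


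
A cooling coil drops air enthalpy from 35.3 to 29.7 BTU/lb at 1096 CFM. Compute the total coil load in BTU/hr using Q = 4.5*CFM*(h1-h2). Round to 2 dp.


Q = 4.5 * 1096 * (35.3 - 29.7) = 27619.20 BTU/hr

27619.20 BTU/hr


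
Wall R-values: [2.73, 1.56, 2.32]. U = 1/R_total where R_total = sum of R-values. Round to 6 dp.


R_total = 2.73 + 1.56 + 2.32 = 6.61
U = 1/6.61 = 0.151286

0.151286


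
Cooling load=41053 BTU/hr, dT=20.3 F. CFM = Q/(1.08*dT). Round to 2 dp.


CFM = 41053 / (1.08 * 20.3) = 1872.51

1872.51 CFM


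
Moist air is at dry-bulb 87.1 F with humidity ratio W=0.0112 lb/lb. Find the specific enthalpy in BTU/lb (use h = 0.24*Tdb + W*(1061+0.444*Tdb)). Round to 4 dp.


h = 0.24*87.1 + 0.0112*(1061+0.444*87.1) = 33.2203 BTU/lb

33.2203 BTU/lb


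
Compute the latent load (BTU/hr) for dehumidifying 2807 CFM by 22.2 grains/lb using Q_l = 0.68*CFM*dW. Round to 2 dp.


Q = 0.68 * 2807 * 22.2 = 42374.47 BTU/hr

42374.47 BTU/hr


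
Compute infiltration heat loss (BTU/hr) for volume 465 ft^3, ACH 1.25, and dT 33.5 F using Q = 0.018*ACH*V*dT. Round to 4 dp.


Q = 0.018 * 1.25 * 465 * 33.5 = 350.4938 BTU/hr

350.4938 BTU/hr


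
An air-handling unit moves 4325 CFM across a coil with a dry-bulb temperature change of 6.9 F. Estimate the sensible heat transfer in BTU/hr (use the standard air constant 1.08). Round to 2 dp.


Q = 1.08 * 4325 * 6.9 = 32229.90 BTU/hr

32229.90 BTU/hr


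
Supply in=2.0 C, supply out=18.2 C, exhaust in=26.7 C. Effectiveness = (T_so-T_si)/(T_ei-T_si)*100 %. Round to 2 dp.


eff = (18.2-2.0)/(26.7-2.0)*100 = 65.59 %

65.59 %


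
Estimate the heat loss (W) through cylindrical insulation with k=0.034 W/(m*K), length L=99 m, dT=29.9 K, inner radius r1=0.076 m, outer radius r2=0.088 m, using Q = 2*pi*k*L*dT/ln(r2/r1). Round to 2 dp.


Q = 2*pi*0.034*99*29.9/ln(0.088/0.076) = 4313.41 W

4313.41 W


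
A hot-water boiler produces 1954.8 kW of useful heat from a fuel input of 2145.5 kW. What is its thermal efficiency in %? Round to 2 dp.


eta = (1954.8/2145.5)*100 = 91.11 %

91.11 %


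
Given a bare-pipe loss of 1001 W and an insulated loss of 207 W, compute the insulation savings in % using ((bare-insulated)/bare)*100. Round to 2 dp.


Savings = ((1001-207)/1001)*100 = 79.32 %

79.32 %


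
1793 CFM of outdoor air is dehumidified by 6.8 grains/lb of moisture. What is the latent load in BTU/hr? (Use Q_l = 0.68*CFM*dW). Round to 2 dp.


Q = 0.68 * 1793 * 6.8 = 8290.83 BTU/hr

8290.83 BTU/hr


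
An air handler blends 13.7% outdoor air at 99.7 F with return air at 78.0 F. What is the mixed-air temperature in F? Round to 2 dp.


T_mix = 78.0 + (13.7/100)*(99.7-78.0) = 80.97 F

80.97 F


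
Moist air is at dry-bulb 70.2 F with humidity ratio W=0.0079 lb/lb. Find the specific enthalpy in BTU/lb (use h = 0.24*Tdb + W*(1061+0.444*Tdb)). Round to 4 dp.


h = 0.24*70.2 + 0.0079*(1061+0.444*70.2) = 25.4761 BTU/lb

25.4761 BTU/lb


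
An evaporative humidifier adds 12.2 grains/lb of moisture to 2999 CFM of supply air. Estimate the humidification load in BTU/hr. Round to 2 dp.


Q = 0.68 * 2999 * 12.2 = 24879.70 BTU/hr

24879.70 BTU/hr


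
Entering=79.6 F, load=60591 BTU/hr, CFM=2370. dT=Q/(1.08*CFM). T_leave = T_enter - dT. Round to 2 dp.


dT = 60591/(1.08*2370) = 23.6721
T_leave = 79.6 - 23.6721 = 55.93 F

55.93 F


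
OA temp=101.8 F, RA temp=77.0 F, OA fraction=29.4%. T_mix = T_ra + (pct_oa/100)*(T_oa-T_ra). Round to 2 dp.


T_mix = 77.0 + (29.4/100)*(101.8-77.0) = 84.29 F

84.29 F


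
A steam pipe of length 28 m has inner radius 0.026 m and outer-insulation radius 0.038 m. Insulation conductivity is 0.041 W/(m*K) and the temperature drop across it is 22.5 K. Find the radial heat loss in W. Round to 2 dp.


Q = 2*pi*0.041*28*22.5/ln(0.038/0.026) = 427.67 W

427.67 W


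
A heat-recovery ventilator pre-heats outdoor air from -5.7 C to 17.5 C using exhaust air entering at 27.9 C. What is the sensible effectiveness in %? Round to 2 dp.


eff = (17.5-(-5.7))/(27.9-(-5.7))*100 = 69.05 %

69.05 %


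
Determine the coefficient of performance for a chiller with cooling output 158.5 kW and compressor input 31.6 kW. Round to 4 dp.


COP = 158.5 / 31.6 = 5.0158

5.0158


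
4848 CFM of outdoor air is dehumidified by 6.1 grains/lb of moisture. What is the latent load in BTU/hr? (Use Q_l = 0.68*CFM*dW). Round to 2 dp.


Q = 0.68 * 4848 * 6.1 = 20109.50 BTU/hr

20109.50 BTU/hr


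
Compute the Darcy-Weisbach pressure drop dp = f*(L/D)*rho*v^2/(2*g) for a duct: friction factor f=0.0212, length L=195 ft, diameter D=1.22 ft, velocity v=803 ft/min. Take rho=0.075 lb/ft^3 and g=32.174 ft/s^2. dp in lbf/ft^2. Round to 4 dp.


v_fps = 803/60 = 13.3833 ft/s
dp = 0.0212*(195/1.22)*0.075*13.3833^2/(2*32.174) = 0.7074 lbf/ft^2

0.7074 lbf/ft^2


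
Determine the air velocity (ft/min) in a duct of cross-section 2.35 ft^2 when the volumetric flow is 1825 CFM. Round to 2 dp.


V = 1825 / 2.35 = 776.60 ft/min

776.60 ft/min


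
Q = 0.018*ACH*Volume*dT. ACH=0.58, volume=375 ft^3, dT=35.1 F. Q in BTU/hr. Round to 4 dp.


Q = 0.018 * 0.58 * 375 * 35.1 = 137.4165 BTU/hr

137.4165 BTU/hr


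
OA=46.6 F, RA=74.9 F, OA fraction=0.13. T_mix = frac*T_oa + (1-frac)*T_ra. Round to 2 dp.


T_mix = 0.13*46.6 + 0.87*74.9 = 71.22 F

71.22 F


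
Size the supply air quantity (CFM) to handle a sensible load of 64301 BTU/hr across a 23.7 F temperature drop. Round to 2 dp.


CFM = 64301 / (1.08 * 23.7) = 2512.15

2512.15 CFM


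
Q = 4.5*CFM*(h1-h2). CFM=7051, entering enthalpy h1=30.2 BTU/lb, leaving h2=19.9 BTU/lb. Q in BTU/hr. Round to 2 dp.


Q = 4.5 * 7051 * (30.2 - 19.9) = 326813.85 BTU/hr

326813.85 BTU/hr


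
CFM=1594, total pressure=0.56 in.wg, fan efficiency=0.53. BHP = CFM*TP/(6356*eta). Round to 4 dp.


BHP = 1594 * 0.56 / (6356 * 0.53) = 0.2650 hp

0.2650 hp


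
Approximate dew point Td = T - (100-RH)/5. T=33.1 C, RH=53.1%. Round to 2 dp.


Td = 33.1 - (100-53.1)/5 = 23.72 C

23.72 C


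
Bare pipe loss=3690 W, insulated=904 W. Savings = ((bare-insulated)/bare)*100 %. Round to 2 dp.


Savings = ((3690-904)/3690)*100 = 75.50 %

75.50 %


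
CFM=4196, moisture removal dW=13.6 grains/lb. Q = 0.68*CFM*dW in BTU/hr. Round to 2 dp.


Q = 0.68 * 4196 * 13.6 = 38804.61 BTU/hr

38804.61 BTU/hr


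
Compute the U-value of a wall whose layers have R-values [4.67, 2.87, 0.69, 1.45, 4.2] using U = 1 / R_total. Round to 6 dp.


R_total = 4.67 + 2.87 + 0.69 + 1.45 + 4.2 = 13.88
U = 1/13.88 = 0.072046

0.072046


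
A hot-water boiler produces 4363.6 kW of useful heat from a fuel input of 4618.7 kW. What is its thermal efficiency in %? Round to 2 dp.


eta = (4363.6/4618.7)*100 = 94.48 %

94.48 %


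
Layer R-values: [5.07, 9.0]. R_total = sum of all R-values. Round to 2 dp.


R_total = 5.07 + 9.0 = 14.07

14.07


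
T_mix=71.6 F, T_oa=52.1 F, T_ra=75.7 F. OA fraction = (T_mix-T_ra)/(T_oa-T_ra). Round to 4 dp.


frac = (71.6 - 75.7) / (52.1 - 75.7) = 0.1737

0.1737


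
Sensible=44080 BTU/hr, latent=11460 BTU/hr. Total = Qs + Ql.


Qt = 44080 + 11460 = 55540 BTU/hr

55540 BTU/hr


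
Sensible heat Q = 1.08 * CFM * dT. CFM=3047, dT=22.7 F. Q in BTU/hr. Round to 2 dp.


Q = 1.08 * 3047 * 22.7 = 74700.25 BTU/hr

74700.25 BTU/hr


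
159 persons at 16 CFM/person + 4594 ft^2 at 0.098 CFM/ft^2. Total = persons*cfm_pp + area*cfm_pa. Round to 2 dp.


Total = 159*16 + 4594*0.098 = 2994.21 CFM

2994.21 CFM


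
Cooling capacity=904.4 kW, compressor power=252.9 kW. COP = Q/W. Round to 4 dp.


COP = 904.4 / 252.9 = 3.5761

3.5761


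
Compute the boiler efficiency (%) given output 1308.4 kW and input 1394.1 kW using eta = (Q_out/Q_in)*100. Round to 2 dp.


eta = (1308.4/1394.1)*100 = 93.85 %

93.85 %


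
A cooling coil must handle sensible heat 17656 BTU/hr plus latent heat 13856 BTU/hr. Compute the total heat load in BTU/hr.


Qt = 17656 + 13856 = 31512 BTU/hr

31512 BTU/hr


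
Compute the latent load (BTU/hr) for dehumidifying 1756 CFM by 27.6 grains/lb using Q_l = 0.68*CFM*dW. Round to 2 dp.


Q = 0.68 * 1756 * 27.6 = 32956.61 BTU/hr

32956.61 BTU/hr


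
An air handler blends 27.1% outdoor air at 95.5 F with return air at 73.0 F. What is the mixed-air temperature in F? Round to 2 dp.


T_mix = 73.0 + (27.1/100)*(95.5-73.0) = 79.10 F

79.10 F


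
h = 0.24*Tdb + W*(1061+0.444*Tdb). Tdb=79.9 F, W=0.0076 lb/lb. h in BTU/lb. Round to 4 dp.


h = 0.24*79.9 + 0.0076*(1061+0.444*79.9) = 27.5092 BTU/lb

27.5092 BTU/lb


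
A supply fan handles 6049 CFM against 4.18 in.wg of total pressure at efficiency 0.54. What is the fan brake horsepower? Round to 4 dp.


BHP = 6049 * 4.18 / (6356 * 0.54) = 7.3669 hp

7.3669 hp


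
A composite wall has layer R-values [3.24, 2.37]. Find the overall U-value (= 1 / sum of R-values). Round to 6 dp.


R_total = 3.24 + 2.37 = 5.61
U = 1/5.61 = 0.178253

0.178253


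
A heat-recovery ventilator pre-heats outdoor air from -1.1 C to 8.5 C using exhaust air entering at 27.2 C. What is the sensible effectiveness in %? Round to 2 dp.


eff = (8.5-(-1.1))/(27.2-(-1.1))*100 = 33.92 %

33.92 %


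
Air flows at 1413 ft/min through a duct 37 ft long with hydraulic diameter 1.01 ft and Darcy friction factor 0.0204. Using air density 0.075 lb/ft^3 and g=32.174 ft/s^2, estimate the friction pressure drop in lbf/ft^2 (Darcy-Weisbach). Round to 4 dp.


v_fps = 1413/60 = 23.55 ft/s
dp = 0.0204*(37/1.01)*0.075*23.55^2/(2*32.174) = 0.4831 lbf/ft^2

0.4831 lbf/ft^2


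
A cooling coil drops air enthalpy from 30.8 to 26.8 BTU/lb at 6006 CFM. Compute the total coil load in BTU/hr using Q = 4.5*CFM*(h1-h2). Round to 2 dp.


Q = 4.5 * 6006 * (30.8 - 26.8) = 108108.00 BTU/hr

108108.00 BTU/hr


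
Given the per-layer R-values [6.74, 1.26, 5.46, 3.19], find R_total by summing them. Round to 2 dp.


R_total = 6.74 + 1.26 + 5.46 + 3.19 = 16.65

16.65


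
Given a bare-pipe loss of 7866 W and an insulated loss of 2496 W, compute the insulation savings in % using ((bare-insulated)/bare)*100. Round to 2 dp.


Savings = ((7866-2496)/7866)*100 = 68.27 %

68.27 %


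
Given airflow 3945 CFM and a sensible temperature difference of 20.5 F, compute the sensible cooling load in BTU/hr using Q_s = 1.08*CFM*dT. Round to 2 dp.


Q = 1.08 * 3945 * 20.5 = 87342.30 BTU/hr

87342.30 BTU/hr


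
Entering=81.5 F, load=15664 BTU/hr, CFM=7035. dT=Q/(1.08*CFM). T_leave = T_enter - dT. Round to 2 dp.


dT = 15664/(1.08*7035) = 2.0616
T_leave = 81.5 - 2.0616 = 79.44 F

79.44 F


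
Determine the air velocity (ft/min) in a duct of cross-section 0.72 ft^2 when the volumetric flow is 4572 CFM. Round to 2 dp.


V = 4572 / 0.72 = 6350.00 ft/min

6350.00 ft/min


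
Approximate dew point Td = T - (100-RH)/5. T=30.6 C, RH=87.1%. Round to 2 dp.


Td = 30.6 - (100-87.1)/5 = 28.02 C

28.02 C


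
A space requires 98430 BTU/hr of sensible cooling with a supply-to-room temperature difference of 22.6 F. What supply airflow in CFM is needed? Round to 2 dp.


CFM = 98430 / (1.08 * 22.6) = 4032.69

4032.69 CFM


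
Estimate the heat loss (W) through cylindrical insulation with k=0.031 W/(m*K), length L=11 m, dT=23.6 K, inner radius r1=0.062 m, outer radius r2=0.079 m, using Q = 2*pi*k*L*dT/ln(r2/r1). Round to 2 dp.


Q = 2*pi*0.031*11*23.6/ln(0.079/0.062) = 208.67 W

208.67 W


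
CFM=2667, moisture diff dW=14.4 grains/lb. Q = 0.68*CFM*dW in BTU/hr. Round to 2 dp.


Q = 0.68 * 2667 * 14.4 = 26115.26 BTU/hr

26115.26 BTU/hr


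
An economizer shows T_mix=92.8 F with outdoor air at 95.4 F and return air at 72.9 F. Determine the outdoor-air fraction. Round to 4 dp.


frac = (92.8 - 72.9) / (95.4 - 72.9) = 0.8844

0.8844


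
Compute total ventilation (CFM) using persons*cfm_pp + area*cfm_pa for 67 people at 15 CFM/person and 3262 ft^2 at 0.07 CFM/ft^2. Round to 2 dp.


Total = 67*15 + 3262*0.07 = 1233.34 CFM

1233.34 CFM


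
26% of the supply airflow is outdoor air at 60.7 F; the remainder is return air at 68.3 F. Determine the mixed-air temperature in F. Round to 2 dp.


T_mix = 0.26*60.7 + 0.74*68.3 = 66.32 F

66.32 F


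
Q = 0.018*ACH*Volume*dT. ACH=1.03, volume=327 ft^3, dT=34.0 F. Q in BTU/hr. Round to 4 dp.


Q = 0.018 * 1.03 * 327 * 34.0 = 206.1277 BTU/hr

206.1277 BTU/hr


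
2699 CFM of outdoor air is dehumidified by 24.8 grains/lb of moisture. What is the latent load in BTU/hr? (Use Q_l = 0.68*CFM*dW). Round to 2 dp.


Q = 0.68 * 2699 * 24.8 = 45515.94 BTU/hr

45515.94 BTU/hr


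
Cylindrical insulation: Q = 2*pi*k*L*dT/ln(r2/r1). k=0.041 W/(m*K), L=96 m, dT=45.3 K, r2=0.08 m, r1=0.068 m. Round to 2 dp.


Q = 2*pi*0.041*96*45.3/ln(0.08/0.068) = 6893.33 W

6893.33 W


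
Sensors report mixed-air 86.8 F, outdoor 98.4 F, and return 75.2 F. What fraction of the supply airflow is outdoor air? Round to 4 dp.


frac = (86.8 - 75.2) / (98.4 - 75.2) = 0.5000

0.5000


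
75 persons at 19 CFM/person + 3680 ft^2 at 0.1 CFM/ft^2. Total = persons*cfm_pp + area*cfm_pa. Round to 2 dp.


Total = 75*19 + 3680*0.1 = 1793.00 CFM

1793.00 CFM


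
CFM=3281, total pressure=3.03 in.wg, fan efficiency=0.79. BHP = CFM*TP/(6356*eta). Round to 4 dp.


BHP = 3281 * 3.03 / (6356 * 0.79) = 1.9799 hp

1.9799 hp


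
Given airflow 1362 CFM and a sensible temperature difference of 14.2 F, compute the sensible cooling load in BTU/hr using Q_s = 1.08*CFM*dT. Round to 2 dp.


Q = 1.08 * 1362 * 14.2 = 20887.63 BTU/hr

20887.63 BTU/hr


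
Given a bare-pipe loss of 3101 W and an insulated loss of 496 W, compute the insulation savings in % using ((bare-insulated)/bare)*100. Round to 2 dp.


Savings = ((3101-496)/3101)*100 = 84.01 %

84.01 %


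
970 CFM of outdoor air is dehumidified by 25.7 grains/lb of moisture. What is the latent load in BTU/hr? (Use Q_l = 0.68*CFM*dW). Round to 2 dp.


Q = 0.68 * 970 * 25.7 = 16951.72 BTU/hr

16951.72 BTU/hr


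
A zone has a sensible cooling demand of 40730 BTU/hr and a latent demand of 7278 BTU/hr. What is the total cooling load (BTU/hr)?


Qt = 40730 + 7278 = 48008 BTU/hr

48008 BTU/hr


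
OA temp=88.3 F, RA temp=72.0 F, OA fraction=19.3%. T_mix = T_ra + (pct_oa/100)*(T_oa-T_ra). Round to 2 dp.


T_mix = 72.0 + (19.3/100)*(88.3-72.0) = 75.15 F

75.15 F


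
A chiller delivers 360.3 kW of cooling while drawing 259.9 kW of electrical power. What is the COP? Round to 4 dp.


COP = 360.3 / 259.9 = 1.3863

1.3863


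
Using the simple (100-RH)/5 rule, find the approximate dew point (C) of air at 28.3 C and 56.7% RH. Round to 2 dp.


Td = 28.3 - (100-56.7)/5 = 19.64 C

19.64 C


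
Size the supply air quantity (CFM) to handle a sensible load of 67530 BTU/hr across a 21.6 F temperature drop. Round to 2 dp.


CFM = 67530 / (1.08 * 21.6) = 2894.80

2894.80 CFM


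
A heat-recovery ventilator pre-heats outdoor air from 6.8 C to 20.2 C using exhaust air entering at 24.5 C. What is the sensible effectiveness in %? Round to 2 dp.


eff = (20.2-6.8)/(24.5-6.8)*100 = 75.71 %

75.71 %


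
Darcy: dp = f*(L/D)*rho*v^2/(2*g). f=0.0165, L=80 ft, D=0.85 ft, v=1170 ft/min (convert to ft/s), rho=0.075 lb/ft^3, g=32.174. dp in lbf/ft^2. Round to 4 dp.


v_fps = 1170/60 = 19.5 ft/s
dp = 0.0165*(80/0.85)*0.075*19.5^2/(2*32.174) = 0.6883 lbf/ft^2

0.6883 lbf/ft^2


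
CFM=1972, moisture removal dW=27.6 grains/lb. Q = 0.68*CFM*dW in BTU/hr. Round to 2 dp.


Q = 0.68 * 1972 * 27.6 = 37010.50 BTU/hr

37010.50 BTU/hr


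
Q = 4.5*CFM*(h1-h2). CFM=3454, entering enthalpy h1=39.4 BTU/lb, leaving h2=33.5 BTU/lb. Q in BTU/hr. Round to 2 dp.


Q = 4.5 * 3454 * (39.4 - 33.5) = 91703.70 BTU/hr

91703.70 BTU/hr


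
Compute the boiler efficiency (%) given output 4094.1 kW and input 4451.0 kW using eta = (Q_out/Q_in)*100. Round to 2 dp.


eta = (4094.1/4451.0)*100 = 91.98 %

91.98 %


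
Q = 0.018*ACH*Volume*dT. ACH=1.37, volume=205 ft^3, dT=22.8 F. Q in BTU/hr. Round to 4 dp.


Q = 0.018 * 1.37 * 205 * 22.8 = 115.2608 BTU/hr

115.2608 BTU/hr


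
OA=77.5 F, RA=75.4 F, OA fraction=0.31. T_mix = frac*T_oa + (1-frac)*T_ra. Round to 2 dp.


T_mix = 0.31*77.5 + 0.69*75.4 = 76.05 F

76.05 F


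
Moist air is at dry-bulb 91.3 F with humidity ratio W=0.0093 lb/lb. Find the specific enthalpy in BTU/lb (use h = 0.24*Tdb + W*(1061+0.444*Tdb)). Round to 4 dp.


h = 0.24*91.3 + 0.0093*(1061+0.444*91.3) = 32.1563 BTU/lb

32.1563 BTU/lb


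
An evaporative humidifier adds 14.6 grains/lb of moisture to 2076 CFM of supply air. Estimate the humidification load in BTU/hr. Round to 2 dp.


Q = 0.68 * 2076 * 14.6 = 20610.53 BTU/hr

20610.53 BTU/hr


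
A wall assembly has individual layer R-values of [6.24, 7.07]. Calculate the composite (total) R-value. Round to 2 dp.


R_total = 6.24 + 7.07 = 13.31

13.31


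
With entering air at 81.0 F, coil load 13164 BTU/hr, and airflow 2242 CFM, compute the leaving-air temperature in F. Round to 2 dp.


dT = 13164/(1.08*2242) = 5.4366
T_leave = 81.0 - 5.4366 = 75.56 F

75.56 F


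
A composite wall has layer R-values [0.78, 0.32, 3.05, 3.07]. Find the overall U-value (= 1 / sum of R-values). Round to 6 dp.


R_total = 0.78 + 0.32 + 3.05 + 3.07 = 7.22
U = 1/7.22 = 0.138504

0.138504


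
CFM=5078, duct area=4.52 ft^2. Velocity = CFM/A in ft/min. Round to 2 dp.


V = 5078 / 4.52 = 1123.45 ft/min

1123.45 ft/min


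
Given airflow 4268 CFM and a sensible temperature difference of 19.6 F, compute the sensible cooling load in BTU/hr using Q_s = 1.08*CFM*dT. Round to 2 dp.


Q = 1.08 * 4268 * 19.6 = 90345.02 BTU/hr

90345.02 BTU/hr


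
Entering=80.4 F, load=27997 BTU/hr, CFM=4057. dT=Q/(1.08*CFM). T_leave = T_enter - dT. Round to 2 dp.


dT = 27997/(1.08*4057) = 6.3897
T_leave = 80.4 - 6.3897 = 74.01 F

74.01 F


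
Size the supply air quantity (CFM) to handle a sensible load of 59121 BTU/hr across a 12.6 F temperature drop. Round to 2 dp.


CFM = 59121 / (1.08 * 12.6) = 4344.58

4344.58 CFM


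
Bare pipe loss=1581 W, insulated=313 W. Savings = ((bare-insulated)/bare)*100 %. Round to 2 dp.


Savings = ((1581-313)/1581)*100 = 80.20 %

80.20 %


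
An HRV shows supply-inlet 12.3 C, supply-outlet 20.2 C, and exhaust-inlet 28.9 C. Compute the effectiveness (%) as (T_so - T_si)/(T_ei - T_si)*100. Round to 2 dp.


eff = (20.2-12.3)/(28.9-12.3)*100 = 47.59 %

47.59 %


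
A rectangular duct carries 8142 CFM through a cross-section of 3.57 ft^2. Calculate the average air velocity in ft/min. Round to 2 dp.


V = 8142 / 3.57 = 2280.67 ft/min

2280.67 ft/min


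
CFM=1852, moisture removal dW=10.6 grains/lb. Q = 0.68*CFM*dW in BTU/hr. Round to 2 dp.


Q = 0.68 * 1852 * 10.6 = 13349.22 BTU/hr

13349.22 BTU/hr


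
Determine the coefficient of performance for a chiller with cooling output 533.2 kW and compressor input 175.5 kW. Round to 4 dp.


COP = 533.2 / 175.5 = 3.0382

3.0382


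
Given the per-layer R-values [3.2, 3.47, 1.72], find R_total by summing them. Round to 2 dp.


R_total = 3.2 + 3.47 + 1.72 = 8.39

8.39


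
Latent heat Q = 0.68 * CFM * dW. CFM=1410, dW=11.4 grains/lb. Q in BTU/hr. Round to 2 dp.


Q = 0.68 * 1410 * 11.4 = 10930.32 BTU/hr

10930.32 BTU/hr


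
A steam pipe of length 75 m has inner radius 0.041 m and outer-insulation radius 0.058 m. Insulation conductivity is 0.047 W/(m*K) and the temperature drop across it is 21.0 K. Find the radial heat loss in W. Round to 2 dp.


Q = 2*pi*0.047*75*21.0/ln(0.058/0.041) = 1340.88 W

1340.88 W


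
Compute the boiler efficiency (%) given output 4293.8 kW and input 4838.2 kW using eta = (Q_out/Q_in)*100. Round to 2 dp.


eta = (4293.8/4838.2)*100 = 88.75 %

88.75 %


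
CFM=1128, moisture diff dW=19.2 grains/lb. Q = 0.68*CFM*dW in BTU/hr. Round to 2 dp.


Q = 0.68 * 1128 * 19.2 = 14727.17 BTU/hr

14727.17 BTU/hr


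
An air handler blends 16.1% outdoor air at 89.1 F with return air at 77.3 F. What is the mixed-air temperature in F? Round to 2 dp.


T_mix = 77.3 + (16.1/100)*(89.1-77.3) = 79.20 F

79.20 F


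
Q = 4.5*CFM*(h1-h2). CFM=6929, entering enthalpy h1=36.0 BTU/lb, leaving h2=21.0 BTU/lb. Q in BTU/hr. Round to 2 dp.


Q = 4.5 * 6929 * (36.0 - 21.0) = 467707.50 BTU/hr

467707.50 BTU/hr


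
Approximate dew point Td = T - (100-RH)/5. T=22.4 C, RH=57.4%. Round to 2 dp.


Td = 22.4 - (100-57.4)/5 = 13.88 C

13.88 C


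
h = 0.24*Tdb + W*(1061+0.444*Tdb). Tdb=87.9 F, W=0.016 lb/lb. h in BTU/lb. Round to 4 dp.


h = 0.24*87.9 + 0.016*(1061+0.444*87.9) = 38.6964 BTU/lb

38.6964 BTU/lb


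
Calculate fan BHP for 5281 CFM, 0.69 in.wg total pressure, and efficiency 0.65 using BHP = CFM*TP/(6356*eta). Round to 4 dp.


BHP = 5281 * 0.69 / (6356 * 0.65) = 0.8820 hp

0.8820 hp


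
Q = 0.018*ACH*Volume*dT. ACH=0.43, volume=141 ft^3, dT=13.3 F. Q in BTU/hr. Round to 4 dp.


Q = 0.018 * 0.43 * 141 * 13.3 = 14.5148 BTU/hr

14.5148 BTU/hr


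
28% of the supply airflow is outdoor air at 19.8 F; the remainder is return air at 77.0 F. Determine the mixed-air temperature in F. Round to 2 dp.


T_mix = 0.28*19.8 + 0.72*77.0 = 60.98 F

60.98 F


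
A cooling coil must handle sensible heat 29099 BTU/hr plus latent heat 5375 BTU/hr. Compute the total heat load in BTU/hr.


Qt = 29099 + 5375 = 34474 BTU/hr

34474 BTU/hr


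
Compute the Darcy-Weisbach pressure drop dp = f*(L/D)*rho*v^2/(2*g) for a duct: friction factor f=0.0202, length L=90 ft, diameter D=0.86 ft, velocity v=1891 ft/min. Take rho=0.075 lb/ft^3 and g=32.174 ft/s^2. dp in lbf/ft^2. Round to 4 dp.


v_fps = 1891/60 = 31.5167 ft/s
dp = 0.0202*(90/0.86)*0.075*31.5167^2/(2*32.174) = 2.4474 lbf/ft^2

2.4474 lbf/ft^2


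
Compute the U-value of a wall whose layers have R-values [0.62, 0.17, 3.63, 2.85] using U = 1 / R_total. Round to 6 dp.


R_total = 0.62 + 0.17 + 3.63 + 2.85 = 7.27
U = 1/7.27 = 0.137552

0.137552


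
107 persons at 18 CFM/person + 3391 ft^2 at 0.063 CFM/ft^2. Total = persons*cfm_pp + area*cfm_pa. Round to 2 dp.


Total = 107*18 + 3391*0.063 = 2139.63 CFM

2139.63 CFM


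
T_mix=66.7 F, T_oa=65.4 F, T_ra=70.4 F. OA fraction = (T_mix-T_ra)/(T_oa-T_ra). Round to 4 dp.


frac = (66.7 - 70.4) / (65.4 - 70.4) = 0.7400

0.7400


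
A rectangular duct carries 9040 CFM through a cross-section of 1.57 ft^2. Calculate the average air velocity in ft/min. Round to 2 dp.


V = 9040 / 1.57 = 5757.96 ft/min

5757.96 ft/min


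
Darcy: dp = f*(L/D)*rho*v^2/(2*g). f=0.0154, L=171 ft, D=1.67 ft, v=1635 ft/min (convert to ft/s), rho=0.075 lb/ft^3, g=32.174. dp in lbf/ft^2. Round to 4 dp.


v_fps = 1635/60 = 27.25 ft/s
dp = 0.0154*(171/1.67)*0.075*27.25^2/(2*32.174) = 1.3648 lbf/ft^2

1.3648 lbf/ft^2


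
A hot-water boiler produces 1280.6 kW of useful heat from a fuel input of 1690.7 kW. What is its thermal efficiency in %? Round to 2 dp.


eta = (1280.6/1690.7)*100 = 75.74 %

75.74 %


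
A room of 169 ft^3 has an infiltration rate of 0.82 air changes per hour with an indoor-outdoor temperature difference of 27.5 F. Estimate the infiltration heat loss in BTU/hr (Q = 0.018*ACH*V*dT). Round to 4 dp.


Q = 0.018 * 0.82 * 169 * 27.5 = 68.5971 BTU/hr

68.5971 BTU/hr


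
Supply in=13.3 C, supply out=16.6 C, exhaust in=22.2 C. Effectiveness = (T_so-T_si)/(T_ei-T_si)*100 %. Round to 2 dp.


eff = (16.6-13.3)/(22.2-13.3)*100 = 37.08 %

37.08 %


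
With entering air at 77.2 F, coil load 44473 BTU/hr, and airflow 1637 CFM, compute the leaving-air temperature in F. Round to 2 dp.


dT = 44473/(1.08*1637) = 25.1550
T_leave = 77.2 - 25.1550 = 52.05 F

52.05 F


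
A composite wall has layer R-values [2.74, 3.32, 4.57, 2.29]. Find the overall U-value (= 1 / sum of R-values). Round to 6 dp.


R_total = 2.74 + 3.32 + 4.57 + 2.29 = 12.92
U = 1/12.92 = 0.077399

0.077399


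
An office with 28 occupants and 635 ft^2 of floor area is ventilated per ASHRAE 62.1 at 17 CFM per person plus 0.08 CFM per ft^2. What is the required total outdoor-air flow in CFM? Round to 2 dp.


Total = 28*17 + 635*0.08 = 526.80 CFM

526.80 CFM


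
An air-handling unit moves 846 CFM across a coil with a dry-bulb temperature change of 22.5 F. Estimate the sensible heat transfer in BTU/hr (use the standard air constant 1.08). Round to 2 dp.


Q = 1.08 * 846 * 22.5 = 20557.80 BTU/hr

20557.80 BTU/hr


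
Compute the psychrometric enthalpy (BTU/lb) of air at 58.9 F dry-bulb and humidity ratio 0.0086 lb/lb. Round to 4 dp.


h = 0.24*58.9 + 0.0086*(1061+0.444*58.9) = 23.4855 BTU/lb

23.4855 BTU/lb


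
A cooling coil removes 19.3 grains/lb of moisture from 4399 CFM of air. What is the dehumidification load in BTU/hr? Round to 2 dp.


Q = 0.68 * 4399 * 19.3 = 57732.48 BTU/hr

57732.48 BTU/hr


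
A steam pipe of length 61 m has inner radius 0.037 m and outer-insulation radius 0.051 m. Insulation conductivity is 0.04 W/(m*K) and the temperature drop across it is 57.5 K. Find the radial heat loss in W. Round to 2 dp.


Q = 2*pi*0.04*61*57.5/ln(0.051/0.037) = 2746.99 W

2746.99 W


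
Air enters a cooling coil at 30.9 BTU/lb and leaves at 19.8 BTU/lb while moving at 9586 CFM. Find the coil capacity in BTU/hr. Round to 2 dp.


Q = 4.5 * 9586 * (30.9 - 19.8) = 478820.70 BTU/hr

478820.70 BTU/hr


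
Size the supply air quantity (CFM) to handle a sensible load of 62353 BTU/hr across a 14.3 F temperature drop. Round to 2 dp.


CFM = 62353 / (1.08 * 14.3) = 4037.36

4037.36 CFM


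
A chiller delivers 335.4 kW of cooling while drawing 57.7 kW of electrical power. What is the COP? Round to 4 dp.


COP = 335.4 / 57.7 = 5.8128

5.8128
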